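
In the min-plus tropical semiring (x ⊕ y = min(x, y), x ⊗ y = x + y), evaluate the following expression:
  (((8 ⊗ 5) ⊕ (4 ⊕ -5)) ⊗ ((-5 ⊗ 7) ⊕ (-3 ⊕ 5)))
(((8 ⊗ 5) ⊕ (4 ⊕ -5)) ⊗ ((-5 ⊗ 7) ⊕ (-3 ⊕ 5))) = -8

Expand innermost to outermost. Recall ⊕ takes the minimum of its arguments and ⊗ takes their sum. Working out the expression (((8 ⊗ 5) ⊕ (4 ⊕ -5)) ⊗ ((-5 ⊗ 7) ⊕ (-3 ⊕ 5))) gives -8.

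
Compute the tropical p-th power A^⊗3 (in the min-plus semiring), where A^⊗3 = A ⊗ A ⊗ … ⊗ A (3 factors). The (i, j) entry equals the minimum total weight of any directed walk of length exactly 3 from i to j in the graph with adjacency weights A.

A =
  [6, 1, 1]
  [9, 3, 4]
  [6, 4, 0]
A^⊗3 =
  [7, 5, 1]
  [10, 8, 4]
  [6, 4, 0]

Each entry (A^⊗3)_ij equals the minimum over all length-3 walks i = v_0 → v_1 → … → v_3 = j of Σ_t A[v_t][v_{t+1}]. For example, for (i, j) = (0, 2) we minimise over 9 possible intermediate vertex sequences; the minimum is 1, attained along the walk 0 → 2 → 2 → 2.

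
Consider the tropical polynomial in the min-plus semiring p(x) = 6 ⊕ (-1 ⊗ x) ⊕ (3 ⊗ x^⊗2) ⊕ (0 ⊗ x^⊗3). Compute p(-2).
p(-2) = -6

A tropical monomial a ⊗ x^⊗i evaluates to a + i · x. Evaluating each term at x = -2:
  Term 0 contributes 6 + 0 · -2 = 6
  Term 1 contributes -1 + 1 · -2 = -3
  Term 2 contributes 3 + 2 · -2 = -1
  Term 3 contributes 0 + 3 · -2 = -6
p(-2) = ⊕ of these = min[6, -3, -1, -6] = -6.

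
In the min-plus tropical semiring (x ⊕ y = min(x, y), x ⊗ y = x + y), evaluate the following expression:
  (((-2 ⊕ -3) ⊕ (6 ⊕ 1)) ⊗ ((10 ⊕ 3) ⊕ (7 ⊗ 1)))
(((-2 ⊕ -3) ⊕ (6 ⊕ 1)) ⊗ ((10 ⊕ 3) ⊕ (7 ⊗ 1))) = 0

Expand innermost to outermost. Recall ⊕ takes the minimum of its arguments and ⊗ takes their sum. Working out the expression (((-2 ⊕ -3) ⊕ (6 ⊕ 1)) ⊗ ((10 ⊕ 3) ⊕ (7 ⊗ 1))) gives 0.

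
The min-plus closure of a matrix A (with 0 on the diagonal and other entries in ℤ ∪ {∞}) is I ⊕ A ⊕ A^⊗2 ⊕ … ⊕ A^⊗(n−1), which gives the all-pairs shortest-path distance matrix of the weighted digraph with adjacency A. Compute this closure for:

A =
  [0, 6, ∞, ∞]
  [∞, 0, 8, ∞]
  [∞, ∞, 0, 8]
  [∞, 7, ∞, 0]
Closure =
  [0, 6, 14, 22]
  [∞, 0, 8, 16]
  [∞, 15, 0, 8]
  [∞, 7, 15, 0]

This is the Floyd-Warshall all-pairs shortest-path computation. For each intermediate vertex k = 0, 1, …, 3, update dist[i][j] ← min(dist[i][j], dist[i][k] + dist[k][j]). The final matrix gives, for each (i, j), the minimum total weight of any directed path from i to j (possibly empty when i = j).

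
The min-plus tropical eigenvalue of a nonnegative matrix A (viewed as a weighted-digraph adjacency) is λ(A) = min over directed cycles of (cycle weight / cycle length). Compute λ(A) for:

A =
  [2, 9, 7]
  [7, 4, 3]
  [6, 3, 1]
λ(A) = 1

Enumerate directed cycles and compute their means (weight / length). Sample:
  cycle 0 → 0: weight = 2, length = 1, mean = 2/1 ≈ 2.000
  cycle 1 → 1: weight = 4, length = 1, mean = 4/1 ≈ 4.000
  cycle 2 → 2: weight = 1, length = 1, mean = 1/1 ≈ 1.000
  cycle 0 → 1 → 0: weight = 16, length = 2, mean = 16/2 ≈ 8.000
  cycle 0 → 2 → 0: weight = 13, length = 2, mean = 13/2 ≈ 6.500
  cycle 1 → 0 → 1: weight = 16, length = 2, mean = 16/2 ≈ 8.000
Minimum mean = 1.000, attained e.g. along the cycle 2 → 2 with weight 1 and length 1. So λ(A) = 1/1 = 1.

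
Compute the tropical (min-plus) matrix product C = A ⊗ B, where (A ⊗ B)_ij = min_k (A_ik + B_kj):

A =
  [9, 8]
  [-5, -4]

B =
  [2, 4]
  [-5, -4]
A ⊗ B =
  [3, 4]
  [-9, -8]

Apply the min-plus product entry-by-entry:
  C[0][0] = min over k of (A[0][0] + B[0][0] = 9 + 2 = 11, A[0][1] + B[1][0] = 8 + -5 = 3) = 3 (attained at k = 1)
  C[0][1] = min over k of (A[0][0] + B[0][1] = 9 + 4 = 13, A[0][1] + B[1][1] = 8 + -4 = 4) = 4 (attained at k = 1)
  C[1][0] = min over k of (A[1][0] + B[0][0] = -5 + 2 = -3, A[1][1] + B[1][0] = -4 + -5 = -9) = -9 (attained at k = 1)
  C[1][1] = min over k of (A[1][0] + B[0][1] = -5 + 4 = -1, A[1][1] + B[1][1] = -4 + -4 = -8) = -8 (attained at k = 1)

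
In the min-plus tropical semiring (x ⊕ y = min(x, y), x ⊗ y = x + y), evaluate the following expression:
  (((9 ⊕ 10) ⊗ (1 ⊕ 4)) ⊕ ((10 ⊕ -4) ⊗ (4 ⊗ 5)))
(((9 ⊕ 10) ⊗ (1 ⊕ 4)) ⊕ ((10 ⊕ -4) ⊗ (4 ⊗ 5))) = 5

Expand innermost to outermost. Recall ⊕ takes the minimum of its arguments and ⊗ takes their sum. Working out the expression (((9 ⊕ 10) ⊗ (1 ⊕ 4)) ⊕ ((10 ⊕ -4) ⊗ (4 ⊗ 5))) gives 5.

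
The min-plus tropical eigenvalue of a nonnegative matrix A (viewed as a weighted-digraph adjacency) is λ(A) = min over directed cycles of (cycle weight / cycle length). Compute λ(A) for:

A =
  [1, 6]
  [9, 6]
λ(A) = 1

Enumerate directed cycles and compute their means (weight / length). Sample:
  cycle 0 → 0: weight = 1, length = 1, mean = 1/1 ≈ 1.000
  cycle 1 → 1: weight = 6, length = 1, mean = 6/1 ≈ 6.000
  cycle 0 → 1 → 0: weight = 15, length = 2, mean = 15/2 ≈ 7.500
  cycle 1 → 0 → 1: weight = 15, length = 2, mean = 15/2 ≈ 7.500
Minimum mean = 1.000, attained e.g. along the cycle 0 → 0 with weight 1 and length 1. So λ(A) = 1/1 = 1.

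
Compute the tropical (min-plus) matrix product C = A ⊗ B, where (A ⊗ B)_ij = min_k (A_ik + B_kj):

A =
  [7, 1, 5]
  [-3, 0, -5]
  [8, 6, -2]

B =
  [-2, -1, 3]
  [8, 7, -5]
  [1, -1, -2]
A ⊗ B =
  [5, 4, -4]
  [-5, -6, -7]
  [-1, -3, -4]

Apply the min-plus product entry-by-entry:
  C[0][0] = min over k of (A[0][0] + B[0][0] = 7 + -2 = 5, A[0][1] + B[1][0] = 1 + 8 = 9, A[0][2] + B[2][0] = 5 + 1 = 6) = 5 (attained at k = 0)
  C[0][1] = min over k of (A[0][0] + B[0][1] = 7 + -1 = 6, A[0][1] + B[1][1] = 1 + 7 = 8, A[0][2] + B[2][1] = 5 + -1 = 4) = 4 (attained at k = 2)
  C[0][2] = min over k of (A[0][0] + B[0][2] = 7 + 3 = 10, A[0][1] + B[1][2] = 1 + -5 = -4, A[0][2] + B[2][2] = 5 + -2 = 3) = -4 (attained at k = 1)
  C[1][0] = min over k of (A[1][0] + B[0][0] = -3 + -2 = -5, A[1][1] + B[1][0] = 0 + 8 = 8, A[1][2] + B[2][0] = -5 + 1 = -4) = -5 (attained at k = 0)
  C[1][1] = min over k of (A[1][0] + B[0][1] = -3 + -1 = -4, A[1][1] + B[1][1] = 0 + 7 = 7, A[1][2] + B[2][1] = -5 + -1 = -6) = -6 (attained at k = 2)
  C[1][2] = min over k of (A[1][0] + B[0][2] = -3 + 3 = 0, A[1][1] + B[1][2] = 0 + -5 = -5, A[1][2] + B[2][2] = -5 + -2 = -7) = -7 (attained at k = 2)
  C[2][0] = min over k of (A[2][0] + B[0][0] = 8 + -2 = 6, A[2][1] + B[1][0] = 6 + 8 = 14, A[2][2] + B[2][0] = -2 + 1 = -1) = -1 (attained at k = 2)
  C[2][1] = min over k of (A[2][0] + B[0][1] = 8 + -1 = 7, A[2][1] + B[1][1] = 6 + 7 = 13, A[2][2] + B[2][1] = -2 + -1 = -3) = -3 (attained at k = 2)
  C[2][2] = min over k of (A[2][0] + B[0][2] = 8 + 3 = 11, A[2][1] + B[1][2] = 6 + -5 = 1, A[2][2] + B[2][2] = -2 + -2 = -4) = -4 (attained at k = 2)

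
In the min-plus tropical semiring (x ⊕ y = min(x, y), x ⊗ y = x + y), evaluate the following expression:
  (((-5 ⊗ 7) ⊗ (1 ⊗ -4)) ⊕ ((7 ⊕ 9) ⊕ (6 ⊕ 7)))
(((-5 ⊗ 7) ⊗ (1 ⊗ -4)) ⊕ ((7 ⊕ 9) ⊕ (6 ⊕ 7))) = -1

Expand innermost to outermost. Recall ⊕ takes the minimum of its arguments and ⊗ takes their sum. Working out the expression (((-5 ⊗ 7) ⊗ (1 ⊗ -4)) ⊕ ((7 ⊕ 9) ⊕ (6 ⊕ 7))) gives -1.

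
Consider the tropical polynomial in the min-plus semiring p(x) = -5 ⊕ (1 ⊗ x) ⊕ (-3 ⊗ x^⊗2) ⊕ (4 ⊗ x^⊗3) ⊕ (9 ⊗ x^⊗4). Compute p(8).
p(8) = -5

A tropical monomial a ⊗ x^⊗i evaluates to a + i · x. Evaluating each term at x = 8:
  Term 0 contributes -5 + 0 · 8 = -5
  Term 1 contributes 1 + 1 · 8 = 9
  Term 2 contributes -3 + 2 · 8 = 13
  Term 3 contributes 4 + 3 · 8 = 28
  Term 4 contributes 9 + 4 · 8 = 41
p(8) = ⊕ of these = min[-5, 9, 13, 28, 41] = -5.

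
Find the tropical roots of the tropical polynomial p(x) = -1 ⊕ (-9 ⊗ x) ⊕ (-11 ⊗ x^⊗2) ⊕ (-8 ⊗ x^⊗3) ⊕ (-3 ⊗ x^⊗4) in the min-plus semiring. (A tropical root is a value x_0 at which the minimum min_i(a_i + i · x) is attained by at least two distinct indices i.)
Roots: {-5, -3, 2, 8}

Each tropical root is a break point of the lower envelope of the lines y = a_i + i · x (there are 5 lines, with slopes 0, 1, ..., 4). Only the lines that attain the minimum somewhere contribute to roots; other lines are dominated. Here the surviving (envelope) indices are i = 4, i = 3, i = 2, i = 1, i = 0.
Intersections between consecutive envelope lines give the roots: for adjacent envelope indices i < j the intersection is x = (a_i − a_j) / (j − i). Reading off the sorted break points: {-5, -3, 2, 8}.
Verification: at each break x_0, at least two indices attain the minimum of min_i(a_i + i · x_0).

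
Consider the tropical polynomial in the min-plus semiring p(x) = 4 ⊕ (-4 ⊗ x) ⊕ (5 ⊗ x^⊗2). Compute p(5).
p(5) = 1

A tropical monomial a ⊗ x^⊗i evaluates to a + i · x. Evaluating each term at x = 5:
  Term 0 contributes 4 + 0 · 5 = 4
  Term 1 contributes -4 + 1 · 5 = 1
  Term 2 contributes 5 + 2 · 5 = 15
p(5) = ⊕ of these = min[4, 1, 15] = 1.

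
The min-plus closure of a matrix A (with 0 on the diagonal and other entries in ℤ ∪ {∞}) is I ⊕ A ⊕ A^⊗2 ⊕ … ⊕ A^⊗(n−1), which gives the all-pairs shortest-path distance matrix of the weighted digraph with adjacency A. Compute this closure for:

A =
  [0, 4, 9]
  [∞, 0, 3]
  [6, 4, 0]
Closure =
  [0, 4, 7]
  [9, 0, 3]
  [6, 4, 0]

This is the Floyd-Warshall all-pairs shortest-path computation. For each intermediate vertex k = 0, 1, …, 2, update dist[i][j] ← min(dist[i][j], dist[i][k] + dist[k][j]). The final matrix gives, for each (i, j), the minimum total weight of any directed path from i to j (possibly empty when i = j).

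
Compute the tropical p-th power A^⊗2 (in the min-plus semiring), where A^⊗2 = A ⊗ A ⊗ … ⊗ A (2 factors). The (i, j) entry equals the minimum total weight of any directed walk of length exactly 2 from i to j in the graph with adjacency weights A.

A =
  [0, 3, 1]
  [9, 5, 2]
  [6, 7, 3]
A^⊗2 =
  [0, 3, 1]
  [8, 9, 5]
  [6, 9, 6]

Each entry (A^⊗2)_ij equals the minimum over all length-2 walks i = v_0 → v_1 → … → v_2 = j of Σ_t A[v_t][v_{t+1}]. For example, for (i, j) = (0, 2) we minimise over 3 possible intermediate vertex sequences; the minimum is 1, attained along the walk 0 → 0 → 2.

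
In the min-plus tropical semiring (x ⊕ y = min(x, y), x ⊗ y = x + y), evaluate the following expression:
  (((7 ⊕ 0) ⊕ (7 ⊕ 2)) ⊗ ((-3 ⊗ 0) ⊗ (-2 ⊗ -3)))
(((7 ⊕ 0) ⊕ (7 ⊕ 2)) ⊗ ((-3 ⊗ 0) ⊗ (-2 ⊗ -3))) = -8

Expand innermost to outermost. Recall ⊕ takes the minimum of its arguments and ⊗ takes their sum. Working out the expression (((7 ⊕ 0) ⊕ (7 ⊕ 2)) ⊗ ((-3 ⊗ 0) ⊗ (-2 ⊗ -3))) gives -8.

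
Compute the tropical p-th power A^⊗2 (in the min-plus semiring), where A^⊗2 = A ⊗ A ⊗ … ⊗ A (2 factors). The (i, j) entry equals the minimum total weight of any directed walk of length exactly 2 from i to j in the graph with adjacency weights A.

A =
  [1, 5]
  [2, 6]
A^⊗2 =
  [2, 6]
  [3, 7]

Each entry (A^⊗2)_ij equals the minimum over all length-2 walks i = v_0 → v_1 → … → v_2 = j of Σ_t A[v_t][v_{t+1}]. For example, for (i, j) = (0, 1) we minimise over 2 possible intermediate vertex sequences; the minimum is 6, attained along the walk 0 → 0 → 1.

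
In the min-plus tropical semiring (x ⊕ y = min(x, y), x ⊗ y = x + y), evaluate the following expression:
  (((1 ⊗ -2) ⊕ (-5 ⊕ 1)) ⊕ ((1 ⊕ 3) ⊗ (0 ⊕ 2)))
(((1 ⊗ -2) ⊕ (-5 ⊕ 1)) ⊕ ((1 ⊕ 3) ⊗ (0 ⊕ 2))) = -5

Expand innermost to outermost. Recall ⊕ takes the minimum of its arguments and ⊗ takes their sum. Working out the expression (((1 ⊗ -2) ⊕ (-5 ⊕ 1)) ⊕ ((1 ⊕ 3) ⊗ (0 ⊕ 2))) gives -5.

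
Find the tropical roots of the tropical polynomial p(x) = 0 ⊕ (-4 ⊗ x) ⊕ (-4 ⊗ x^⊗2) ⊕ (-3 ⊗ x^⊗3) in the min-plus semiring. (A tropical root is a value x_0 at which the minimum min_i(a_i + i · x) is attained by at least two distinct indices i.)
Roots: {-1, 0, 4}

Each tropical root is a break point of the lower envelope of the lines y = a_i + i · x (there are 4 lines, with slopes 0, 1, ..., 3). Only the lines that attain the minimum somewhere contribute to roots; other lines are dominated. Here the surviving (envelope) indices are i = 3, i = 2, i = 1, i = 0.
Intersections between consecutive envelope lines give the roots: for adjacent envelope indices i < j the intersection is x = (a_i − a_j) / (j − i). Reading off the sorted break points: {-1, 0, 4}.
Verification: at each break x_0, at least two indices attain the minimum of min_i(a_i + i · x_0).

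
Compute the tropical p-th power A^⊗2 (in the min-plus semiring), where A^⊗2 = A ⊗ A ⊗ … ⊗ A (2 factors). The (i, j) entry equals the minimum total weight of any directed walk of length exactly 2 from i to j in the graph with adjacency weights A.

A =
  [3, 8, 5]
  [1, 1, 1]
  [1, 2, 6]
A^⊗2 =
  [6, 7, 8]
  [2, 2, 2]
  [3, 3, 3]

Each entry (A^⊗2)_ij equals the minimum over all length-2 walks i = v_0 → v_1 → … → v_2 = j of Σ_t A[v_t][v_{t+1}]. For example, for (i, j) = (0, 2) we minimise over 3 possible intermediate vertex sequences; the minimum is 8, attained along the walk 0 → 0 → 2.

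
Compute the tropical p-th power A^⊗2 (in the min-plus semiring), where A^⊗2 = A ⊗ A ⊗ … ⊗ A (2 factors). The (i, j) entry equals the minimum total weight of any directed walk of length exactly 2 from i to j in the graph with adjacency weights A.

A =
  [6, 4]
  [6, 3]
A^⊗2 =
  [10, 7]
  [9, 6]

Each entry (A^⊗2)_ij equals the minimum over all length-2 walks i = v_0 → v_1 → … → v_2 = j of Σ_t A[v_t][v_{t+1}]. For example, for (i, j) = (0, 1) we minimise over 2 possible intermediate vertex sequences; the minimum is 7, attained along the walk 0 → 1 → 1.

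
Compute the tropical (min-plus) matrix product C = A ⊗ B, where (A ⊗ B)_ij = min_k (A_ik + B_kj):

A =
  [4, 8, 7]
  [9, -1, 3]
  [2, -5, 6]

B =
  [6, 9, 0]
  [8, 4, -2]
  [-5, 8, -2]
A ⊗ B =
  [2, 12, 4]
  [-2, 3, -3]
  [1, -1, -7]

Apply the min-plus product entry-by-entry:
  C[0][0] = min over k of (A[0][0] + B[0][0] = 4 + 6 = 10, A[0][1] + B[1][0] = 8 + 8 = 16, A[0][2] + B[2][0] = 7 + -5 = 2) = 2 (attained at k = 2)
  C[0][1] = min over k of (A[0][0] + B[0][1] = 4 + 9 = 13, A[0][1] + B[1][1] = 8 + 4 = 12, A[0][2] + B[2][1] = 7 + 8 = 15) = 12 (attained at k = 1)
  C[0][2] = min over k of (A[0][0] + B[0][2] = 4 + 0 = 4, A[0][1] + B[1][2] = 8 + -2 = 6, A[0][2] + B[2][2] = 7 + -2 = 5) = 4 (attained at k = 0)
  C[1][0] = min over k of (A[1][0] + B[0][0] = 9 + 6 = 15, A[1][1] + B[1][0] = -1 + 8 = 7, A[1][2] + B[2][0] = 3 + -5 = -2) = -2 (attained at k = 2)
  C[1][1] = min over k of (A[1][0] + B[0][1] = 9 + 9 = 18, A[1][1] + B[1][1] = -1 + 4 = 3, A[1][2] + B[2][1] = 3 + 8 = 11) = 3 (attained at k = 1)
  C[1][2] = min over k of (A[1][0] + B[0][2] = 9 + 0 = 9, A[1][1] + B[1][2] = -1 + -2 = -3, A[1][2] + B[2][2] = 3 + -2 = 1) = -3 (attained at k = 1)
  C[2][0] = min over k of (A[2][0] + B[0][0] = 2 + 6 = 8, A[2][1] + B[1][0] = -5 + 8 = 3, A[2][2] + B[2][0] = 6 + -5 = 1) = 1 (attained at k = 2)
  C[2][1] = min over k of (A[2][0] + B[0][1] = 2 + 9 = 11, A[2][1] + B[1][1] = -5 + 4 = -1, A[2][2] + B[2][1] = 6 + 8 = 14) = -1 (attained at k = 1)
  C[2][2] = min over k of (A[2][0] + B[0][2] = 2 + 0 = 2, A[2][1] + B[1][2] = -5 + -2 = -7, A[2][2] + B[2][2] = 6 + -2 = 4) = -7 (attained at k = 1)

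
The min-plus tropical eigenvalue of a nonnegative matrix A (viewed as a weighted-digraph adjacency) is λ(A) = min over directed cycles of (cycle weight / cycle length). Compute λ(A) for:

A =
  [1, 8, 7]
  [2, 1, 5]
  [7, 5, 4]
λ(A) = 1

Enumerate directed cycles and compute their means (weight / length). Sample:
  cycle 0 → 0: weight = 1, length = 1, mean = 1/1 ≈ 1.000
  cycle 1 → 1: weight = 1, length = 1, mean = 1/1 ≈ 1.000
  cycle 2 → 2: weight = 4, length = 1, mean = 4/1 ≈ 4.000
  cycle 0 → 1 → 0: weight = 10, length = 2, mean = 10/2 ≈ 5.000
  cycle 0 → 2 → 0: weight = 14, length = 2, mean = 14/2 ≈ 7.000
  cycle 1 → 0 → 1: weight = 10, length = 2, mean = 10/2 ≈ 5.000
Minimum mean = 1.000, attained e.g. along the cycle 0 → 0 with weight 1 and length 1. So λ(A) = 1/1 = 1.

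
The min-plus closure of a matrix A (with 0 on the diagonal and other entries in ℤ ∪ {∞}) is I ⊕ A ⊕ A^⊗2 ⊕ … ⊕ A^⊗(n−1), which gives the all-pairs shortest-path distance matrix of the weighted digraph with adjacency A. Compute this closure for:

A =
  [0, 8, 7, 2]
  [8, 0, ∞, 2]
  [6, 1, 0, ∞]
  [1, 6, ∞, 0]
Closure =
  [0, 8, 7, 2]
  [3, 0, 10, 2]
  [4, 1, 0, 3]
  [1, 6, 8, 0]

This is the Floyd-Warshall all-pairs shortest-path computation. For each intermediate vertex k = 0, 1, …, 3, update dist[i][j] ← min(dist[i][j], dist[i][k] + dist[k][j]). The final matrix gives, for each (i, j), the minimum total weight of any directed path from i to j (possibly empty when i = j).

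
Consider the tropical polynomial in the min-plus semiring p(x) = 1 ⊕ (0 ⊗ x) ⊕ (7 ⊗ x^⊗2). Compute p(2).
p(2) = 1

A tropical monomial a ⊗ x^⊗i evaluates to a + i · x. Evaluating each term at x = 2:
  Term 0 contributes 1 + 0 · 2 = 1
  Term 1 contributes 0 + 1 · 2 = 2
  Term 2 contributes 7 + 2 · 2 = 11
p(2) = ⊕ of these = min[1, 2, 11] = 1.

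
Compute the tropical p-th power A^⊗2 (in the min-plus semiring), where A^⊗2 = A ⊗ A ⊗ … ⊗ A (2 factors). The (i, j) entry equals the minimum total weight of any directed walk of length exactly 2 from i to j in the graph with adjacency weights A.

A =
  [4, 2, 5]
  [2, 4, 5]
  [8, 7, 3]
A^⊗2 =
  [4, 6, 7]
  [6, 4, 7]
  [9, 10, 6]

Each entry (A^⊗2)_ij equals the minimum over all length-2 walks i = v_0 → v_1 → … → v_2 = j of Σ_t A[v_t][v_{t+1}]. For example, for (i, j) = (0, 2) we minimise over 3 possible intermediate vertex sequences; the minimum is 7, attained along the walk 0 → 1 → 2.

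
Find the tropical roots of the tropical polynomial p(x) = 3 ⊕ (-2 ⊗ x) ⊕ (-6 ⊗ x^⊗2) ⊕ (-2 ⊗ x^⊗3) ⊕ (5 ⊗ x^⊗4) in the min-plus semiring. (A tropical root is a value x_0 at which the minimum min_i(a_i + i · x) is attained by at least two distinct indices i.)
Roots: {-7, -4, 4, 5}

Each tropical root is a break point of the lower envelope of the lines y = a_i + i · x (there are 5 lines, with slopes 0, 1, ..., 4). Only the lines that attain the minimum somewhere contribute to roots; other lines are dominated. Here the surviving (envelope) indices are i = 4, i = 3, i = 2, i = 1, i = 0.
Intersections between consecutive envelope lines give the roots: for adjacent envelope indices i < j the intersection is x = (a_i − a_j) / (j − i). Reading off the sorted break points: {-7, -4, 4, 5}.
Verification: at each break x_0, at least two indices attain the minimum of min_i(a_i + i · x_0).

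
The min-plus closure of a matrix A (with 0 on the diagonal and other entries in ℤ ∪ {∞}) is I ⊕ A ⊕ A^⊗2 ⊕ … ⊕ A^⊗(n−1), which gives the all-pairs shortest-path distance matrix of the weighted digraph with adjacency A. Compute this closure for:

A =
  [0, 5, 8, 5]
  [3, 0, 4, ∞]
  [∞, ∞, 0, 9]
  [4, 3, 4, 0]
Closure =
  [0, 5, 8, 5]
  [3, 0, 4, 8]
  [13, 12, 0, 9]
  [4, 3, 4, 0]

This is the Floyd-Warshall all-pairs shortest-path computation. For each intermediate vertex k = 0, 1, …, 3, update dist[i][j] ← min(dist[i][j], dist[i][k] + dist[k][j]). The final matrix gives, for each (i, j), the minimum total weight of any directed path from i to j (possibly empty when i = j).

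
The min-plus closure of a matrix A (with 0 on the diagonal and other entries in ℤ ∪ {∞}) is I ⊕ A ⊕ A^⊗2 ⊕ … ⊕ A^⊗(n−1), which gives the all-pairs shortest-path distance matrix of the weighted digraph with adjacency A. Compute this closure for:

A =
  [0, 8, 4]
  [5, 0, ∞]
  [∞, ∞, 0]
Closure =
  [0, 8, 4]
  [5, 0, 9]
  [∞, ∞, 0]

This is the Floyd-Warshall all-pairs shortest-path computation. For each intermediate vertex k = 0, 1, …, 2, update dist[i][j] ← min(dist[i][j], dist[i][k] + dist[k][j]). The final matrix gives, for each (i, j), the minimum total weight of any directed path from i to j (possibly empty when i = j).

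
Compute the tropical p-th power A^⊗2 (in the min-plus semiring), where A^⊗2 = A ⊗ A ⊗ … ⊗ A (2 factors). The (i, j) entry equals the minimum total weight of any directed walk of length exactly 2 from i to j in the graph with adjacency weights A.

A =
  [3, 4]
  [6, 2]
A^⊗2 =
  [6, 6]
  [8, 4]

Each entry (A^⊗2)_ij equals the minimum over all length-2 walks i = v_0 → v_1 → … → v_2 = j of Σ_t A[v_t][v_{t+1}]. For example, for (i, j) = (0, 1) we minimise over 2 possible intermediate vertex sequences; the minimum is 6, attained along the walk 0 → 1 → 1.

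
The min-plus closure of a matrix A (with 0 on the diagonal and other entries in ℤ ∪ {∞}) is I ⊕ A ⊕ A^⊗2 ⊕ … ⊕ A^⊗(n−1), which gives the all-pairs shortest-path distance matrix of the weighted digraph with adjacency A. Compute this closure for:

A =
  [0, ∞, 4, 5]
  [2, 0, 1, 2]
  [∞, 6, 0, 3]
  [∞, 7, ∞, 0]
Closure =
  [0, 10, 4, 5]
  [2, 0, 1, 2]
  [8, 6, 0, 3]
  [9, 7, 8, 0]

This is the Floyd-Warshall all-pairs shortest-path computation. For each intermediate vertex k = 0, 1, …, 3, update dist[i][j] ← min(dist[i][j], dist[i][k] + dist[k][j]). The final matrix gives, for each (i, j), the minimum total weight of any directed path from i to j (possibly empty when i = j).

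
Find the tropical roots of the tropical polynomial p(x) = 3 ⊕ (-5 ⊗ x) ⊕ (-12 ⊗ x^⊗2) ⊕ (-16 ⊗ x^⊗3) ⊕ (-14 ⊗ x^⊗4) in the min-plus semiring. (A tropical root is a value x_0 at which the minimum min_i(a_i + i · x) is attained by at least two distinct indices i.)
Roots: {-2, 4, 7, 8}

Each tropical root is a break point of the lower envelope of the lines y = a_i + i · x (there are 5 lines, with slopes 0, 1, ..., 4). Only the lines that attain the minimum somewhere contribute to roots; other lines are dominated. Here the surviving (envelope) indices are i = 4, i = 3, i = 2, i = 1, i = 0.
Intersections between consecutive envelope lines give the roots: for adjacent envelope indices i < j the intersection is x = (a_i − a_j) / (j − i). Reading off the sorted break points: {-2, 4, 7, 8}.
Verification: at each break x_0, at least two indices attain the minimum of min_i(a_i + i · x_0).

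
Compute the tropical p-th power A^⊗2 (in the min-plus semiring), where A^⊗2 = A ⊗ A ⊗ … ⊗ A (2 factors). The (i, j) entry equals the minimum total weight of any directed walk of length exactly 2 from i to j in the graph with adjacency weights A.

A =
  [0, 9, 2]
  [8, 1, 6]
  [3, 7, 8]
A^⊗2 =
  [0, 9, 2]
  [8, 2, 7]
  [3, 8, 5]

Each entry (A^⊗2)_ij equals the minimum over all length-2 walks i = v_0 → v_1 → … → v_2 = j of Σ_t A[v_t][v_{t+1}]. For example, for (i, j) = (0, 2) we minimise over 3 possible intermediate vertex sequences; the minimum is 2, attained along the walk 0 → 0 → 2.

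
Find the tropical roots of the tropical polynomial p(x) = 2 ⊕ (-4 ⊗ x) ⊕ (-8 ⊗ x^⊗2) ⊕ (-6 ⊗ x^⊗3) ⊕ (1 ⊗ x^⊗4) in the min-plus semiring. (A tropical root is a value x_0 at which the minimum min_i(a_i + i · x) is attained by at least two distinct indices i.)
Roots: {-7, -2, 4, 6}

Each tropical root is a break point of the lower envelope of the lines y = a_i + i · x (there are 5 lines, with slopes 0, 1, ..., 4). Only the lines that attain the minimum somewhere contribute to roots; other lines are dominated. Here the surviving (envelope) indices are i = 4, i = 3, i = 2, i = 1, i = 0.
Intersections between consecutive envelope lines give the roots: for adjacent envelope indices i < j the intersection is x = (a_i − a_j) / (j − i). Reading off the sorted break points: {-7, -2, 4, 6}.
Verification: at each break x_0, at least two indices attain the minimum of min_i(a_i + i · x_0).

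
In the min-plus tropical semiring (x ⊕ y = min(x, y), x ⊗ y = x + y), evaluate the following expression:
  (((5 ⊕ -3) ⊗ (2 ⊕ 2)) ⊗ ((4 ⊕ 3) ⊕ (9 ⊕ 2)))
(((5 ⊕ -3) ⊗ (2 ⊕ 2)) ⊗ ((4 ⊕ 3) ⊕ (9 ⊕ 2))) = 1

Expand innermost to outermost. Recall ⊕ takes the minimum of its arguments and ⊗ takes their sum. Working out the expression (((5 ⊕ -3) ⊗ (2 ⊕ 2)) ⊗ ((4 ⊕ 3) ⊕ (9 ⊕ 2))) gives 1.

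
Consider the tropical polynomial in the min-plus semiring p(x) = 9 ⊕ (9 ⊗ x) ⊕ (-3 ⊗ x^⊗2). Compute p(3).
p(3) = 3

A tropical monomial a ⊗ x^⊗i evaluates to a + i · x. Evaluating each term at x = 3:
  Term 0 contributes 9 + 0 · 3 = 9
  Term 1 contributes 9 + 1 · 3 = 12
  Term 2 contributes -3 + 2 · 3 = 3
p(3) = ⊕ of these = min[9, 12, 3] = 3.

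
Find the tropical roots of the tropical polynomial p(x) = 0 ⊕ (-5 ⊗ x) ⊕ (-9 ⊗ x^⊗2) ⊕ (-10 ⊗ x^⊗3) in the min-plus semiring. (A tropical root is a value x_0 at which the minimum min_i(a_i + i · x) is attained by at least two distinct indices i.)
Roots: {1, 4, 5}

Each tropical root is a break point of the lower envelope of the lines y = a_i + i · x (there are 4 lines, with slopes 0, 1, ..., 3). Only the lines that attain the minimum somewhere contribute to roots; other lines are dominated. Here the surviving (envelope) indices are i = 3, i = 2, i = 1, i = 0.
Intersections between consecutive envelope lines give the roots: for adjacent envelope indices i < j the intersection is x = (a_i − a_j) / (j − i). Reading off the sorted break points: {1, 4, 5}.
Verification: at each break x_0, at least two indices attain the minimum of min_i(a_i + i · x_0).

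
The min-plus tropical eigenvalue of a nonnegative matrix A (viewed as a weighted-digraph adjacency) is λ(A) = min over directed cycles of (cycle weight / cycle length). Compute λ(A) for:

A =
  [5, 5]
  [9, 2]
λ(A) = 2

Enumerate directed cycles and compute their means (weight / length). Sample:
  cycle 0 → 0: weight = 5, length = 1, mean = 5/1 ≈ 5.000
  cycle 1 → 1: weight = 2, length = 1, mean = 2/1 ≈ 2.000
  cycle 0 → 1 → 0: weight = 14, length = 2, mean = 14/2 ≈ 7.000
  cycle 1 → 0 → 1: weight = 14, length = 2, mean = 14/2 ≈ 7.000
Minimum mean = 2.000, attained e.g. along the cycle 1 → 1 with weight 2 and length 1. So λ(A) = 2/1 = 2.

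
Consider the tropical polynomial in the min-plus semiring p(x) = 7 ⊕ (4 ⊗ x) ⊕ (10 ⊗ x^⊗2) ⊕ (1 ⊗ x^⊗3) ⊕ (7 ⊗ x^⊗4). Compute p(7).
p(7) = 7

A tropical monomial a ⊗ x^⊗i evaluates to a + i · x. Evaluating each term at x = 7:
  Term 0 contributes 7 + 0 · 7 = 7
  Term 1 contributes 4 + 1 · 7 = 11
  Term 2 contributes 10 + 2 · 7 = 24
  Term 3 contributes 1 + 3 · 7 = 22
  Term 4 contributes 7 + 4 · 7 = 35
p(7) = ⊕ of these = min[7, 11, 24, 22, 35] = 7.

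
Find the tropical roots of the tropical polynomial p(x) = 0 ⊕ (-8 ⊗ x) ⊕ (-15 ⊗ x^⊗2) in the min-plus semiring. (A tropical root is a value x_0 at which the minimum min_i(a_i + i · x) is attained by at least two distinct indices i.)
Roots: {7, 8}

Each tropical root is a break point of the lower envelope of the lines y = a_i + i · x (there are 3 lines, with slopes 0, 1, ..., 2). Only the lines that attain the minimum somewhere contribute to roots; other lines are dominated. Here the surviving (envelope) indices are i = 2, i = 1, i = 0.
Intersections between consecutive envelope lines give the roots: for adjacent envelope indices i < j the intersection is x = (a_i − a_j) / (j − i). Reading off the sorted break points: {7, 8}.
Verification: at each break x_0, at least two indices attain the minimum of min_i(a_i + i · x_0).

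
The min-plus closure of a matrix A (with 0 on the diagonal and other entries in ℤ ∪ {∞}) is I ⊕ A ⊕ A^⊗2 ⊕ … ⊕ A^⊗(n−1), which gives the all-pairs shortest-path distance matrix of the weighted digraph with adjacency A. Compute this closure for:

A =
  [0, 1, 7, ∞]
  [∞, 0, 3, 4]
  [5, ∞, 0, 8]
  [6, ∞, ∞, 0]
Closure =
  [0, 1, 4, 5]
  [8, 0, 3, 4]
  [5, 6, 0, 8]
  [6, 7, 10, 0]

This is the Floyd-Warshall all-pairs shortest-path computation. For each intermediate vertex k = 0, 1, …, 3, update dist[i][j] ← min(dist[i][j], dist[i][k] + dist[k][j]). The final matrix gives, for each (i, j), the minimum total weight of any directed path from i to j (possibly empty when i = j).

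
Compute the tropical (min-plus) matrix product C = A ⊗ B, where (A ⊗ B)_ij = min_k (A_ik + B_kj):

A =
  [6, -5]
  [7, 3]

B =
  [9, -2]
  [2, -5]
A ⊗ B =
  [-3, -10]
  [5, -2]

Apply the min-plus product entry-by-entry:
  C[0][0] = min over k of (A[0][0] + B[0][0] = 6 + 9 = 15, A[0][1] + B[1][0] = -5 + 2 = -3) = -3 (attained at k = 1)
  C[0][1] = min over k of (A[0][0] + B[0][1] = 6 + -2 = 4, A[0][1] + B[1][1] = -5 + -5 = -10) = -10 (attained at k = 1)
  C[1][0] = min over k of (A[1][0] + B[0][0] = 7 + 9 = 16, A[1][1] + B[1][0] = 3 + 2 = 5) = 5 (attained at k = 1)
  C[1][1] = min over k of (A[1][0] + B[0][1] = 7 + -2 = 5, A[1][1] + B[1][1] = 3 + -5 = -2) = -2 (attained at k = 1)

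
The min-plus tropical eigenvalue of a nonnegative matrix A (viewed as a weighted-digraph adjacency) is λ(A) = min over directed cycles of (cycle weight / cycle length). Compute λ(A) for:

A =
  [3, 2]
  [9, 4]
λ(A) = 3

Enumerate directed cycles and compute their means (weight / length). Sample:
  cycle 0 → 0: weight = 3, length = 1, mean = 3/1 ≈ 3.000
  cycle 1 → 1: weight = 4, length = 1, mean = 4/1 ≈ 4.000
  cycle 0 → 1 → 0: weight = 11, length = 2, mean = 11/2 ≈ 5.500
  cycle 1 → 0 → 1: weight = 11, length = 2, mean = 11/2 ≈ 5.500
Minimum mean = 3.000, attained e.g. along the cycle 0 → 0 with weight 3 and length 1. So λ(A) = 3/1 = 3.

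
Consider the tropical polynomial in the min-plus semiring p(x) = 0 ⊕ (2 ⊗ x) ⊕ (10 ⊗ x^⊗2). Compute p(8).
p(8) = 0

A tropical monomial a ⊗ x^⊗i evaluates to a + i · x. Evaluating each term at x = 8:
  Term 0 contributes 0 + 0 · 8 = 0
  Term 1 contributes 2 + 1 · 8 = 10
  Term 2 contributes 10 + 2 · 8 = 26
p(8) = ⊕ of these = min[0, 10, 26] = 0.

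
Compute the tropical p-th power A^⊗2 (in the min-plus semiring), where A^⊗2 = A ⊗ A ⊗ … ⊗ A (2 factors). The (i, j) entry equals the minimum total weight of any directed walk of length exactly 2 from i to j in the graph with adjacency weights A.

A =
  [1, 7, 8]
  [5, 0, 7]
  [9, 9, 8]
A^⊗2 =
  [2, 7, 9]
  [5, 0, 7]
  [10, 9, 16]

Each entry (A^⊗2)_ij equals the minimum over all length-2 walks i = v_0 → v_1 → … → v_2 = j of Σ_t A[v_t][v_{t+1}]. For example, for (i, j) = (0, 2) we minimise over 3 possible intermediate vertex sequences; the minimum is 9, attained along the walk 0 → 0 → 2.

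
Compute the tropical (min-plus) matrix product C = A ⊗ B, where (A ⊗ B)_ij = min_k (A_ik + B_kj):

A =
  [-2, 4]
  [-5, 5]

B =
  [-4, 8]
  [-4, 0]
A ⊗ B =
  [-6, 4]
  [-9, 3]

Apply the min-plus product entry-by-entry:
  C[0][0] = min over k of (A[0][0] + B[0][0] = -2 + -4 = -6, A[0][1] + B[1][0] = 4 + -4 = 0) = -6 (attained at k = 0)
  C[0][1] = min over k of (A[0][0] + B[0][1] = -2 + 8 = 6, A[0][1] + B[1][1] = 4 + 0 = 4) = 4 (attained at k = 1)
  C[1][0] = min over k of (A[1][0] + B[0][0] = -5 + -4 = -9, A[1][1] + B[1][0] = 5 + -4 = 1) = -9 (attained at k = 0)
  C[1][1] = min over k of (A[1][0] + B[0][1] = -5 + 8 = 3, A[1][1] + B[1][1] = 5 + 0 = 5) = 3 (attained at k = 0)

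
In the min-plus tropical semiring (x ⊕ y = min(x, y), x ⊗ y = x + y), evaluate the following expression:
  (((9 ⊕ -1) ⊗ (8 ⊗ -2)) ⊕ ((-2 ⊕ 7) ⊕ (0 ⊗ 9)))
(((9 ⊕ -1) ⊗ (8 ⊗ -2)) ⊕ ((-2 ⊕ 7) ⊕ (0 ⊗ 9))) = -2

Expand innermost to outermost. Recall ⊕ takes the minimum of its arguments and ⊗ takes their sum. Working out the expression (((9 ⊕ -1) ⊗ (8 ⊗ -2)) ⊕ ((-2 ⊕ 7) ⊕ (0 ⊗ 9))) gives -2.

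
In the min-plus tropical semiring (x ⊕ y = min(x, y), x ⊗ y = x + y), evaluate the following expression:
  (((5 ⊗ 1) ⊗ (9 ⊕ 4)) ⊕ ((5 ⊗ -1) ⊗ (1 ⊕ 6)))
(((5 ⊗ 1) ⊗ (9 ⊕ 4)) ⊕ ((5 ⊗ -1) ⊗ (1 ⊕ 6))) = 5

Expand innermost to outermost. Recall ⊕ takes the minimum of its arguments and ⊗ takes their sum. Working out the expression (((5 ⊗ 1) ⊗ (9 ⊕ 4)) ⊕ ((5 ⊗ -1) ⊗ (1 ⊕ 6))) gives 5.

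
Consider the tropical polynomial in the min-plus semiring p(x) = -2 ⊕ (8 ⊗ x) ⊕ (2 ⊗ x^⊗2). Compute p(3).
p(3) = -2

A tropical monomial a ⊗ x^⊗i evaluates to a + i · x. Evaluating each term at x = 3:
  Term 0 contributes -2 + 0 · 3 = -2
  Term 1 contributes 8 + 1 · 3 = 11
  Term 2 contributes 2 + 2 · 3 = 8
p(3) = ⊕ of these = min[-2, 11, 8] = -2.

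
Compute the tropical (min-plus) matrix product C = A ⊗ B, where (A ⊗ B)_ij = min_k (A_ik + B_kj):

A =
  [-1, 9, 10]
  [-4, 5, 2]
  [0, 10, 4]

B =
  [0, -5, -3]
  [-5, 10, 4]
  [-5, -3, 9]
A ⊗ B =
  [-1, -6, -4]
  [-4, -9, -7]
  [-1, -5, -3]

Apply the min-plus product entry-by-entry:
  C[0][0] = min over k of (A[0][0] + B[0][0] = -1 + 0 = -1, A[0][1] + B[1][0] = 9 + -5 = 4, A[0][2] + B[2][0] = 10 + -5 = 5) = -1 (attained at k = 0)
  C[0][1] = min over k of (A[0][0] + B[0][1] = -1 + -5 = -6, A[0][1] + B[1][1] = 9 + 10 = 19, A[0][2] + B[2][1] = 10 + -3 = 7) = -6 (attained at k = 0)
  C[0][2] = min over k of (A[0][0] + B[0][2] = -1 + -3 = -4, A[0][1] + B[1][2] = 9 + 4 = 13, A[0][2] + B[2][2] = 10 + 9 = 19) = -4 (attained at k = 0)
  C[1][0] = min over k of (A[1][0] + B[0][0] = -4 + 0 = -4, A[1][1] + B[1][0] = 5 + -5 = 0, A[1][2] + B[2][0] = 2 + -5 = -3) = -4 (attained at k = 0)
  C[1][1] = min over k of (A[1][0] + B[0][1] = -4 + -5 = -9, A[1][1] + B[1][1] = 5 + 10 = 15, A[1][2] + B[2][1] = 2 + -3 = -1) = -9 (attained at k = 0)
  C[1][2] = min over k of (A[1][0] + B[0][2] = -4 + -3 = -7, A[1][1] + B[1][2] = 5 + 4 = 9, A[1][2] + B[2][2] = 2 + 9 = 11) = -7 (attained at k = 0)
  C[2][0] = min over k of (A[2][0] + B[0][0] = 0 + 0 = 0, A[2][1] + B[1][0] = 10 + -5 = 5, A[2][2] + B[2][0] = 4 + -5 = -1) = -1 (attained at k = 2)
  C[2][1] = min over k of (A[2][0] + B[0][1] = 0 + -5 = -5, A[2][1] + B[1][1] = 10 + 10 = 20, A[2][2] + B[2][1] = 4 + -3 = 1) = -5 (attained at k = 0)
  C[2][2] = min over k of (A[2][0] + B[0][2] = 0 + -3 = -3, A[2][1] + B[1][2] = 10 + 4 = 14, A[2][2] + B[2][2] = 4 + 9 = 13) = -3 (attained at k = 0)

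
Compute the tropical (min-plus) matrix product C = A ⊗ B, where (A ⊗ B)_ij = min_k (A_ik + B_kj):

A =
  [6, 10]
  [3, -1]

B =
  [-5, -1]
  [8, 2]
A ⊗ B =
  [1, 5]
  [-2, 1]

Apply the min-plus product entry-by-entry:
  C[0][0] = min over k of (A[0][0] + B[0][0] = 6 + -5 = 1, A[0][1] + B[1][0] = 10 + 8 = 18) = 1 (attained at k = 0)
  C[0][1] = min over k of (A[0][0] + B[0][1] = 6 + -1 = 5, A[0][1] + B[1][1] = 10 + 2 = 12) = 5 (attained at k = 0)
  C[1][0] = min over k of (A[1][0] + B[0][0] = 3 + -5 = -2, A[1][1] + B[1][0] = -1 + 8 = 7) = -2 (attained at k = 0)
  C[1][1] = min over k of (A[1][0] + B[0][1] = 3 + -1 = 2, A[1][1] + B[1][1] = -1 + 2 = 1) = 1 (attained at k = 1)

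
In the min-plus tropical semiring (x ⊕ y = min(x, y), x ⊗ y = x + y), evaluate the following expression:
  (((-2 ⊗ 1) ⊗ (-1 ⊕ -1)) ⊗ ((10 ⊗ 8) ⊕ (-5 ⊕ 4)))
(((-2 ⊗ 1) ⊗ (-1 ⊕ -1)) ⊗ ((10 ⊗ 8) ⊕ (-5 ⊕ 4))) = -7

Expand innermost to outermost. Recall ⊕ takes the minimum of its arguments and ⊗ takes their sum. Working out the expression (((-2 ⊗ 1) ⊗ (-1 ⊕ -1)) ⊗ ((10 ⊗ 8) ⊕ (-5 ⊕ 4))) gives -7.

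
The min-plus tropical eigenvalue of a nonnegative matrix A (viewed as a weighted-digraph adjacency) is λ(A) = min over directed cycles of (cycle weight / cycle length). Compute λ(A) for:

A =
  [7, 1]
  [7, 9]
λ(A) = 4

Enumerate directed cycles and compute their means (weight / length). Sample:
  cycle 0 → 0: weight = 7, length = 1, mean = 7/1 ≈ 7.000
  cycle 1 → 1: weight = 9, length = 1, mean = 9/1 ≈ 9.000
  cycle 0 → 1 → 0: weight = 8, length = 2, mean = 8/2 ≈ 4.000
  cycle 1 → 0 → 1: weight = 8, length = 2, mean = 8/2 ≈ 4.000
Minimum mean = 4.000, attained e.g. along the cycle 0 → 1 → 0 with weight 8 and length 2. So λ(A) = 8/2 = 4.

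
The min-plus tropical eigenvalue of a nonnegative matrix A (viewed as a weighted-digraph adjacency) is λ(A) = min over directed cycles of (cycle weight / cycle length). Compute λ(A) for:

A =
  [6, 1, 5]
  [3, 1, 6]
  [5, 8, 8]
λ(A) = 1

Enumerate directed cycles and compute their means (weight / length). Sample:
  cycle 0 → 0: weight = 6, length = 1, mean = 6/1 ≈ 6.000
  cycle 1 → 1: weight = 1, length = 1, mean = 1/1 ≈ 1.000
  cycle 2 → 2: weight = 8, length = 1, mean = 8/1 ≈ 8.000
  cycle 0 → 1 → 0: weight = 4, length = 2, mean = 4/2 ≈ 2.000
  cycle 0 → 2 → 0: weight = 10, length = 2, mean = 10/2 ≈ 5.000
  cycle 1 → 0 → 1: weight = 4, length = 2, mean = 4/2 ≈ 2.000
Minimum mean = 1.000, attained e.g. along the cycle 1 → 1 with weight 1 and length 1. So λ(A) = 1/1 = 1.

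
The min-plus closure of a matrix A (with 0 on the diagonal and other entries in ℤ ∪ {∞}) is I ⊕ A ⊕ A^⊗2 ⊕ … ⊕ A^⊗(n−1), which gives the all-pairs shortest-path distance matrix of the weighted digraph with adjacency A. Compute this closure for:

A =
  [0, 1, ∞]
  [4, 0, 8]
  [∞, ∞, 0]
Closure =
  [0, 1, 9]
  [4, 0, 8]
  [∞, ∞, 0]

This is the Floyd-Warshall all-pairs shortest-path computation. For each intermediate vertex k = 0, 1, …, 2, update dist[i][j] ← min(dist[i][j], dist[i][k] + dist[k][j]). The final matrix gives, for each (i, j), the minimum total weight of any directed path from i to j (possibly empty when i = j).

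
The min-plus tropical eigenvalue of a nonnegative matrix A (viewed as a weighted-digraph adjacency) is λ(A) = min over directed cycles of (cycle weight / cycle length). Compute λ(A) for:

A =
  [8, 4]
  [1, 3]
λ(A) = 5/2

Enumerate directed cycles and compute their means (weight / length). Sample:
  cycle 0 → 0: weight = 8, length = 1, mean = 8/1 ≈ 8.000
  cycle 1 → 1: weight = 3, length = 1, mean = 3/1 ≈ 3.000
  cycle 0 → 1 → 0: weight = 5, length = 2, mean = 5/2 ≈ 2.500
  cycle 1 → 0 → 1: weight = 5, length = 2, mean = 5/2 ≈ 2.500
Minimum mean = 2.500, attained e.g. along the cycle 0 → 1 → 0 with weight 5 and length 2. So λ(A) = 5/2 = 5/2.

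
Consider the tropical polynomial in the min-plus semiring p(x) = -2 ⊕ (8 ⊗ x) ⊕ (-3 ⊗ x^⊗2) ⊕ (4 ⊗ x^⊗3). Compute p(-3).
p(-3) = -9

A tropical monomial a ⊗ x^⊗i evaluates to a + i · x. Evaluating each term at x = -3:
  Term 0 contributes -2 + 0 · -3 = -2
  Term 1 contributes 8 + 1 · -3 = 5
  Term 2 contributes -3 + 2 · -3 = -9
  Term 3 contributes 4 + 3 · -3 = -5
p(-3) = ⊕ of these = min[-2, 5, -9, -5] = -9.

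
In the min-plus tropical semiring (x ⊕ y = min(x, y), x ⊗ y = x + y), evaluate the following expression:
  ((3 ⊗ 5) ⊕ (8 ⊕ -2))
((3 ⊗ 5) ⊕ (8 ⊕ -2)) = -2

Expand innermost to outermost. Recall ⊕ takes the minimum of its arguments and ⊗ takes their sum. Working out the expression ((3 ⊗ 5) ⊕ (8 ⊕ -2)) gives -2.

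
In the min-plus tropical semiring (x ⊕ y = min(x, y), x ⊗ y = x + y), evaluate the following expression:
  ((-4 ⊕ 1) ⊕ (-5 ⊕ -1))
((-4 ⊕ 1) ⊕ (-5 ⊕ -1)) = -5

Expand innermost to outermost. Recall ⊕ takes the minimum of its arguments and ⊗ takes their sum. Working out the expression ((-4 ⊕ 1) ⊕ (-5 ⊕ -1)) gives -5.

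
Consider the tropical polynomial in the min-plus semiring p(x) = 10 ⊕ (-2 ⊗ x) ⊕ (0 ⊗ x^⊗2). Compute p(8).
p(8) = 6

A tropical monomial a ⊗ x^⊗i evaluates to a + i · x. Evaluating each term at x = 8:
  Term 0 contributes 10 + 0 · 8 = 10
  Term 1 contributes -2 + 1 · 8 = 6
  Term 2 contributes 0 + 2 · 8 = 16
p(8) = ⊕ of these = min[10, 6, 16] = 6.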